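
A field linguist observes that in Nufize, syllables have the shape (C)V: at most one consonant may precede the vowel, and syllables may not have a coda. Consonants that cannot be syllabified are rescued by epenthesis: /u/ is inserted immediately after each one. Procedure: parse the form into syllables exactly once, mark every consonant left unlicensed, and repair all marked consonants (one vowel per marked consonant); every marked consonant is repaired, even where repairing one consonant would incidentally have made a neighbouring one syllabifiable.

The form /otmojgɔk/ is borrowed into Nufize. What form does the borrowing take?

The consonants /t/, /j/, /k/ cannot be parsed into a legal (C)V syllable (no codas are permitted; onsets are limited to one consonant).
Epenthesis after each stranded consonant: /t/ → /tu/, /j/ → /ju/, /k/ → /ku/.

otumojugɔku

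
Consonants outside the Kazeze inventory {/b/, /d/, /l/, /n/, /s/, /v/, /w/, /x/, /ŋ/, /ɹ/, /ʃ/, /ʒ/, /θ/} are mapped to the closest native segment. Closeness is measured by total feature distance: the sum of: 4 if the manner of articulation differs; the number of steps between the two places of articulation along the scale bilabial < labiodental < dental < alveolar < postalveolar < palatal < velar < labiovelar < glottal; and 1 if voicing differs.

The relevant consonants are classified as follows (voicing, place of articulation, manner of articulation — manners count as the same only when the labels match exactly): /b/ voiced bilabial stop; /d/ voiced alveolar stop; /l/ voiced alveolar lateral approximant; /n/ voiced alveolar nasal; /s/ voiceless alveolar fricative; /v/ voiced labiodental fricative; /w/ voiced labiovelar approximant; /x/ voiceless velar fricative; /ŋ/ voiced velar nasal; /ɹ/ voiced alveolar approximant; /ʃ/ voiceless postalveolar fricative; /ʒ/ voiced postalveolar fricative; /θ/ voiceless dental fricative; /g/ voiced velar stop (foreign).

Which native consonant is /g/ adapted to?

/d/ is closest: same manner (stop), place distance 3 (velar→alveolar), same voicing; total 3. Next closest is /ŋ/ at distance 4.

d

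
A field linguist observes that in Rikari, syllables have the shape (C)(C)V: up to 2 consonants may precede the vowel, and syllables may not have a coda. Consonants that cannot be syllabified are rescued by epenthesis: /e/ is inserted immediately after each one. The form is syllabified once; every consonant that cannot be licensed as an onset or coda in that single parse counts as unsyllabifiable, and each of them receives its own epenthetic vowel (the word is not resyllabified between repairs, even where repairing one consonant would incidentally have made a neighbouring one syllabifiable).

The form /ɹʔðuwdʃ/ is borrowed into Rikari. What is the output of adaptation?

Under (C)(C)V, the unsyllabifiable consonants are /ɹ/, /w/, /d/, /ʃ/ (no codas are permitted; onsets may contain at most 2 consonants).
Epenthesis after each stranded consonant: /ɹ/ → /ɹe/, /w/ → /we/, /d/ → /de/, /ʃ/ → /ʃe/.

ɹeʔðuwedeʃe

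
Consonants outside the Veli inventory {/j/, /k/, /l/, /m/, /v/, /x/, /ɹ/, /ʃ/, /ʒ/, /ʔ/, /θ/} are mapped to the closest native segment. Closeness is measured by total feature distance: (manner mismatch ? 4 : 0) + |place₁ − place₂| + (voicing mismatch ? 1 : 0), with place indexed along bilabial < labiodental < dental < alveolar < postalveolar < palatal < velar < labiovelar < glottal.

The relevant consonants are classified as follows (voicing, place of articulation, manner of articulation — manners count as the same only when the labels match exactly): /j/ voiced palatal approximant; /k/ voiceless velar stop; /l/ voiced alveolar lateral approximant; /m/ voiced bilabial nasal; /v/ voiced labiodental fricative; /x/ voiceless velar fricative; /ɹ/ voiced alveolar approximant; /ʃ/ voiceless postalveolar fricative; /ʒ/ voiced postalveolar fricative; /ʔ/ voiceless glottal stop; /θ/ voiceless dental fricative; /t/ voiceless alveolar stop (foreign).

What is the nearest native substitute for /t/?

k

/k/ is closest: same manner (stop), place distance 3 (alveolar→velar), same voicing; total 3. Next closest is /l/ at distance 5.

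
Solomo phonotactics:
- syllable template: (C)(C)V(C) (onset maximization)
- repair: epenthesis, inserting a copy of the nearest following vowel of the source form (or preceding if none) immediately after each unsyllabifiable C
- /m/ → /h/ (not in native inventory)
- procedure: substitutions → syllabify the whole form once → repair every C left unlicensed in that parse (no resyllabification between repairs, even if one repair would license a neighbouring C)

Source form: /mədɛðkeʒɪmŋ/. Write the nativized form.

hədɛðkeʒɪhŋɪ

Substitution: /m/ → /h/, giving /hədɛðkeʒɪhŋ/.
Syllabifying with onset maximization leaves /ŋ/ stranded (at most one coda consonant is licensed; onsets may contain at most 2 consonants).
Each unlicensed consonant becomes the onset of a new syllable: /ŋ/ → /ŋɪ/.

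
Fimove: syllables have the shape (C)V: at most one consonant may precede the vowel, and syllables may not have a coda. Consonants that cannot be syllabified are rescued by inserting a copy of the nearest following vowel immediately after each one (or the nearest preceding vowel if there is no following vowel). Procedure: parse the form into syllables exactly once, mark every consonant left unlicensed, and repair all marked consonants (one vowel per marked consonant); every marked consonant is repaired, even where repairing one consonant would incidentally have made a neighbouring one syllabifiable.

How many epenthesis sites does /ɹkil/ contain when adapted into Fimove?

2

The unsyllabifiable consonants are /ɹ/, /l/; each receives one epenthetic vowel.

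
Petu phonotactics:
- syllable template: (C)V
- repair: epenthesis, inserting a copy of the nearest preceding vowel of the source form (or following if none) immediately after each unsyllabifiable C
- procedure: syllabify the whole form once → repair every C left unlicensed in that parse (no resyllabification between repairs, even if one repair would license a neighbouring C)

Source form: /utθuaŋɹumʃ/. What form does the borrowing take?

utuθuaŋaɹumuʃu

Under (C)V, the unsyllabifiable consonants are /t/, /ŋ/, /m/, /ʃ/ (no codas are permitted; onsets are limited to one consonant).
Each unlicensed consonant becomes the onset of a new syllable: /t/ → /tu/, /ŋ/ → /ŋa/, /m/ → /mu/, /ʃ/ → /ʃu/.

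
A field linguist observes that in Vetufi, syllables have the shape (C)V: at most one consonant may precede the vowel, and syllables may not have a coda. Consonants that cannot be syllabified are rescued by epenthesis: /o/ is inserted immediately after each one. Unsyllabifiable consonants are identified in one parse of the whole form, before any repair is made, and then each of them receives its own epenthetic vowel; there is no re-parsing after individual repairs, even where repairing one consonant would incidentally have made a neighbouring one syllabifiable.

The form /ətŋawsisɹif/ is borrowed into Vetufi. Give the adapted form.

ətoŋawosisoɹifo

Syllabifying with onset maximization leaves /t/, /w/, /s/, /f/ stranded (no codas are permitted; onsets are limited to one consonant).
Epenthesis after each stranded consonant: /t/ → /to/, /w/ → /wo/, /s/ → /so/, /f/ → /fo/.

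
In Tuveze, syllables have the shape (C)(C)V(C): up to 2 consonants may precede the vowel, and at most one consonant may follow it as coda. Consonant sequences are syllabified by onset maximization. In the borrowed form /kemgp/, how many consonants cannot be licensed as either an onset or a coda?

Under (C)(C)V(C), the unsyllabifiable consonants are /g/, /p/ (at most one coda consonant is licensed; onsets may contain at most 2 consonants).

2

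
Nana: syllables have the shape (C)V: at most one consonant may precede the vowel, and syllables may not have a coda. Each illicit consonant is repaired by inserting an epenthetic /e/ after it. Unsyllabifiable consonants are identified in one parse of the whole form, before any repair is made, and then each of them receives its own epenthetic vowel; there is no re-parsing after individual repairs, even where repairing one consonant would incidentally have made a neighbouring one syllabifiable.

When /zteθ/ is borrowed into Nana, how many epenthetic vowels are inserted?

The unsyllabifiable consonants are /z/, /θ/; each receives one epenthetic vowel.

2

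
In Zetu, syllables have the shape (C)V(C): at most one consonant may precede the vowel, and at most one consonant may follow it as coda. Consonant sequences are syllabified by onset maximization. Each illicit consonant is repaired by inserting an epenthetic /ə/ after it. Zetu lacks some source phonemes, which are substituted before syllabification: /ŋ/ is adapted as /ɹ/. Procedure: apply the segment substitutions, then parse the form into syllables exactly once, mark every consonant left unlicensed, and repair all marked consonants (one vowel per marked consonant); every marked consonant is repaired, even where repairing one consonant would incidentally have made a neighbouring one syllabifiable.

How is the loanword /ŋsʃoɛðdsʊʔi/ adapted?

Substitution: /ŋ/ → /ɹ/, giving /ɹsʃoɛðdsʊʔi/.
The consonants /ɹ/, /s/, /d/ cannot be parsed into a legal (C)V(C) syllable (at most one coda consonant is licensed; onsets are limited to one consonant).
Each unlicensed consonant becomes the onset of a new syllable: /ɹ/ → /ɹə/, /s/ → /sə/, /d/ → /də/.

ɹəsəʃoɛðdəsʊʔi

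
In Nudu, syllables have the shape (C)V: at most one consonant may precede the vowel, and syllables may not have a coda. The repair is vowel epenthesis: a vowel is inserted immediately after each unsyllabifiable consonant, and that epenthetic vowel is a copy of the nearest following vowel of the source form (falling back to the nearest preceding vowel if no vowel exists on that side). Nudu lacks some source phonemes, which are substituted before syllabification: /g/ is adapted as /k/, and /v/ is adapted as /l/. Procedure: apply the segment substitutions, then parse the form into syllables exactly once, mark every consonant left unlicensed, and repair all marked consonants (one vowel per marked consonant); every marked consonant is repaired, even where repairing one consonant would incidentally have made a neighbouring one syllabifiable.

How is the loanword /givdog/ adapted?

Substitution: /g/ → /k/, /v/ → /l/, giving /kildok/.
Under (C)V, the unsyllabifiable consonants are /l/, /k/ (no codas are permitted; onsets are limited to one consonant).
Each unlicensed consonant becomes the onset of a new syllable: /l/ → /lo/, /k/ → /ko/.

kilodoko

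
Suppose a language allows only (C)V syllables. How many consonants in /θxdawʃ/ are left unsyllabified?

4

Under (C)V, the unsyllabifiable consonants are /θ/, /x/, /w/, /ʃ/ (no codas are permitted; onsets are limited to one consonant).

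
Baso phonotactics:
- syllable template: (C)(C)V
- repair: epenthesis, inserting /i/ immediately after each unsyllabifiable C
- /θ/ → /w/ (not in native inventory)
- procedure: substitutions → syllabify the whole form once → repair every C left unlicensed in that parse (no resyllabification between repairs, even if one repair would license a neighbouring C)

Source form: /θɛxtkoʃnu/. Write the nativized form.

wɛxitkoʃnu

Substitution: /θ/ → /w/, giving /wɛxtkoʃnu/.
Syllabifying with onset maximization leaves /x/ stranded (no codas are permitted; onsets may contain at most 2 consonants).
Each unlicensed consonant becomes the onset of a new syllable: /x/ → /xi/.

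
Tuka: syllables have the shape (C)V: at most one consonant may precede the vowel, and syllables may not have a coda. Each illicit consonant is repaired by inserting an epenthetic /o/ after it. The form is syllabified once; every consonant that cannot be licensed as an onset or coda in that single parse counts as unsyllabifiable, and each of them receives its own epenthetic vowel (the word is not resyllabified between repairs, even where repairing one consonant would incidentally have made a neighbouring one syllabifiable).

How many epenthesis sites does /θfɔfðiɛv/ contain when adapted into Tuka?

The unsyllabifiable consonants are /θ/, /f/, /v/; each receives one epenthetic vowel.

3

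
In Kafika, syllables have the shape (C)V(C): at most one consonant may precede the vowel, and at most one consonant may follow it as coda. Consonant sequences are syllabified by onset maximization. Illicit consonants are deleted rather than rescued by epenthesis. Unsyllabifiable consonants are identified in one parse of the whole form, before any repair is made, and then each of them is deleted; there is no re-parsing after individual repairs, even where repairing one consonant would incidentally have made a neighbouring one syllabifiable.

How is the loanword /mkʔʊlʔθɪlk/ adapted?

ʔʊlθɪl

The consonants /m/, /k/, /ʔ/, /k/ cannot be parsed into a legal (C)V(C) syllable (at most one coda consonant is licensed; onsets are limited to one consonant).
Deletion applies to /m/, /k/, /ʔ/, /k/.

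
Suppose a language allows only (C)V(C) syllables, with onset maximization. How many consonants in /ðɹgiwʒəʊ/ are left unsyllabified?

2

Under (C)V(C), the unsyllabifiable consonants are /ð/, /ɹ/ (at most one coda consonant is licensed; onsets are limited to one consonant).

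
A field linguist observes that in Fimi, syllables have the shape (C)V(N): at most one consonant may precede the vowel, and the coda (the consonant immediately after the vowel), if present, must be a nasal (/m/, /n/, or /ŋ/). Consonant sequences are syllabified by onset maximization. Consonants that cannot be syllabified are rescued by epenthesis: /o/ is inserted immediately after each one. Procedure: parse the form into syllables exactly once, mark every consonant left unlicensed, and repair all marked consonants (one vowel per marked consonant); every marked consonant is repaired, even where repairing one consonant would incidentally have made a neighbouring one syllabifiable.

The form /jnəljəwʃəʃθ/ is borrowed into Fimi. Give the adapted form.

jonəlojəwoʃəʃoθo

Under (C)V(N), the unsyllabifiable consonants are /j/, /l/, /w/, /ʃ/, /θ/ (only a nasal (/m/, /n/, or /ŋ/) is licensed in coda position; onsets are limited to one consonant).
Epenthesis after each stranded consonant: /j/ → /jo/, /l/ → /lo/, /w/ → /wo/, /ʃ/ → /ʃo/, /θ/ → /θo/.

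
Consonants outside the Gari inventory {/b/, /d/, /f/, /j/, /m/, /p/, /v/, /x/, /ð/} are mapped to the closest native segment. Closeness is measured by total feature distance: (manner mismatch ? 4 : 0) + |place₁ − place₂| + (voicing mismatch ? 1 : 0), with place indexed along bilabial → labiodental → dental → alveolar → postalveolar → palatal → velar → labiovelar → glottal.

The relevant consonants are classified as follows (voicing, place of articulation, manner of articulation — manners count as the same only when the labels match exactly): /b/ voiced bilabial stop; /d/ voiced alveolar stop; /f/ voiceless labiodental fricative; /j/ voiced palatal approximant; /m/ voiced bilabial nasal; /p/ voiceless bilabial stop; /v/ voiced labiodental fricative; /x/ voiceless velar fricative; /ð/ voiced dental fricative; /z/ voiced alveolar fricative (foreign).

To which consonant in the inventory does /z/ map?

/ð/ is closest: same manner (fricative), place distance 1 (alveolar→dental), same voicing; total 1. Next closest is /v/ at distance 2.

ð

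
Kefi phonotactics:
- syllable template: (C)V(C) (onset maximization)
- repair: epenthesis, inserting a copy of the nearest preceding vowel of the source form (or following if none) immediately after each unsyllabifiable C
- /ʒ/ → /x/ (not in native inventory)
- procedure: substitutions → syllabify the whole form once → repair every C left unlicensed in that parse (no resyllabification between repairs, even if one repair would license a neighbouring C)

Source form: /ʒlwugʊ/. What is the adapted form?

Substitution: /ʒ/ → /x/, giving /xlwugʊ/.
Syllabifying with onset maximization leaves /x/, /l/ stranded (at most one coda consonant is licensed; onsets are limited to one consonant).
Epenthesis after each stranded consonant: /x/ → /xu/, /l/ → /lu/.

xuluwugʊ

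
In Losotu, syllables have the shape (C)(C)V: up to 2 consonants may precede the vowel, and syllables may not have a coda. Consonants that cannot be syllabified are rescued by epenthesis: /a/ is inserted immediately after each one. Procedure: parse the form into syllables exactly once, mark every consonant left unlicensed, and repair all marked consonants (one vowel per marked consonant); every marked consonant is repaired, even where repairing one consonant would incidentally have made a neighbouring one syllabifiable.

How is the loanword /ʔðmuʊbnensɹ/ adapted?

The consonants /ʔ/, /n/, /s/, /ɹ/ cannot be parsed into a legal (C)(C)V syllable (no codas are permitted; onsets may contain at most 2 consonants).
Each unlicensed consonant becomes the onset of a new syllable: /ʔ/ → /ʔa/, /n/ → /na/, /s/ → /sa/, /ɹ/ → /ɹa/.

ʔaðmuʊbnenasaɹa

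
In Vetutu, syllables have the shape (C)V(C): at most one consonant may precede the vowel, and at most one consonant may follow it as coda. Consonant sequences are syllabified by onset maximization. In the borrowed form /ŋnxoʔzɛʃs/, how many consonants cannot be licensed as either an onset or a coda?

Under (C)V(C), the unsyllabifiable consonants are /ŋ/, /n/, /s/ (at most one coda consonant is licensed; onsets are limited to one consonant).

3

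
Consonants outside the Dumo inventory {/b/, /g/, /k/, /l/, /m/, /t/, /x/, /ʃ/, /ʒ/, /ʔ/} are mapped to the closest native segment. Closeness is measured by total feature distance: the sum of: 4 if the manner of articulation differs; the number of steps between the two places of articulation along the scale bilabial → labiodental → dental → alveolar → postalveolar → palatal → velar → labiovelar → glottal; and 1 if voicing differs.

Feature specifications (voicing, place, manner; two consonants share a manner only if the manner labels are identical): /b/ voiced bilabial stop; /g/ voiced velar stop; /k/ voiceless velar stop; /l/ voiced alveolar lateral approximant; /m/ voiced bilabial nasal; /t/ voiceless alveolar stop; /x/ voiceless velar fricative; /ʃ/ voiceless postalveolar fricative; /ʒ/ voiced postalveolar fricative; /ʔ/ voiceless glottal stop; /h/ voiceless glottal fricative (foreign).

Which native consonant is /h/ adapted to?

/x/ is closest: same manner (fricative), place distance 2 (glottal→velar), same voicing; total 2. Next closest is /ʃ/ at distance 4.

x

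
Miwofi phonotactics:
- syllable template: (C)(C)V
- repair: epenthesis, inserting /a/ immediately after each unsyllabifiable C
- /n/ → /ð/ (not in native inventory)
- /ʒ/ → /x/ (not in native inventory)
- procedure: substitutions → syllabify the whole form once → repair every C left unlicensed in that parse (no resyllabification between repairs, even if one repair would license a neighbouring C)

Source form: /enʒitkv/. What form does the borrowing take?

eðxitakava

Substitution: /n/ → /ð/, /ʒ/ → /x/, giving /eðxitkv/.
Under (C)(C)V, the unsyllabifiable consonants are /t/, /k/, /v/ (no codas are permitted; onsets may contain at most 2 consonants).
Each unlicensed consonant becomes the onset of a new syllable: /t/ → /ta/, /k/ → /ka/, /v/ → /va/.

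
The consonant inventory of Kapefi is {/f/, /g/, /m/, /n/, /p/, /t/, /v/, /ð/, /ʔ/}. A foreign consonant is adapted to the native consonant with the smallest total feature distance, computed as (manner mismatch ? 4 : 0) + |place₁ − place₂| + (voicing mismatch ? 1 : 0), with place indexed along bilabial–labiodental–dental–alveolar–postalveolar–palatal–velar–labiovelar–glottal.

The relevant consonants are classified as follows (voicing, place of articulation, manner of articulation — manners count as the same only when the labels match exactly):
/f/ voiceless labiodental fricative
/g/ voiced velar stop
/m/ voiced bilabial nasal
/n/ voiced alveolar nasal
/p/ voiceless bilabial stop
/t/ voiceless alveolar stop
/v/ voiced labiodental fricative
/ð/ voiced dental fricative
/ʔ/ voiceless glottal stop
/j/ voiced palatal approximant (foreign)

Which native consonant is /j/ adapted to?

/g/ is closest: manner differs (approximant→stop, +4), place distance 1 (palatal→velar), same voicing; total 5. Next closest is /n/ at distance 6.

g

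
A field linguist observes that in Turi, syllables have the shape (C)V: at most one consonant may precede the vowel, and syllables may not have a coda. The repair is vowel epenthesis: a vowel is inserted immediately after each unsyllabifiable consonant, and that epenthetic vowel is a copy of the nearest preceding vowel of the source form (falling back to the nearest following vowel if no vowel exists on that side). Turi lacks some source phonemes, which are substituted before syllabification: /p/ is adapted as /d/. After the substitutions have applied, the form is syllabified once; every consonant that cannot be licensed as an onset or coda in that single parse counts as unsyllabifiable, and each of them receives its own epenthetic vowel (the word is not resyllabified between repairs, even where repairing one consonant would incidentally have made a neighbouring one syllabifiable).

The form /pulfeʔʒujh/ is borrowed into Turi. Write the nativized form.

dulufeʔeʒujuhu

Substitution: /p/ → /d/, giving /dulfeʔʒujh/.
Syllabifying with onset maximization leaves /l/, /ʔ/, /j/, /h/ stranded (no codas are permitted; onsets are limited to one consonant).
Inserting the epenthetic vowel yields /l/ → /lu/, /ʔ/ → /ʔe/, /j/ → /ju/, /h/ → /hu/.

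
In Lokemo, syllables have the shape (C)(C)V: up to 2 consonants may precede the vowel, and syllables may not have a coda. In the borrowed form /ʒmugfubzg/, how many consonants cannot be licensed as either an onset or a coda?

The consonants /b/, /z/, /g/ cannot be parsed into a legal (C)(C)V syllable (no codas are permitted; onsets may contain at most 2 consonants).

3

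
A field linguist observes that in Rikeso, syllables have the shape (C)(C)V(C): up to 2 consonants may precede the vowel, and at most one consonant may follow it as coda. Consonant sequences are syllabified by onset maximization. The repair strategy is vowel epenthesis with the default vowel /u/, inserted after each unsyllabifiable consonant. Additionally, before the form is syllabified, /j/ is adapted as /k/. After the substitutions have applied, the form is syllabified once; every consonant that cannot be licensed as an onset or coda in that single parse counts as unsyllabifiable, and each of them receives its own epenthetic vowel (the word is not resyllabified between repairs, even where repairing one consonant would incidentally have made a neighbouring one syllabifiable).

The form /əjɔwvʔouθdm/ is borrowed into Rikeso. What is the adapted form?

əkɔwvʔouθdumu

Substitution: /j/ → /k/, giving /əkɔwvʔouθdm/.
Syllabifying with onset maximization leaves /d/, /m/ stranded (at most one coda consonant is licensed; onsets may contain at most 2 consonants).
Epenthesis after each stranded consonant: /d/ → /du/, /m/ → /mu/.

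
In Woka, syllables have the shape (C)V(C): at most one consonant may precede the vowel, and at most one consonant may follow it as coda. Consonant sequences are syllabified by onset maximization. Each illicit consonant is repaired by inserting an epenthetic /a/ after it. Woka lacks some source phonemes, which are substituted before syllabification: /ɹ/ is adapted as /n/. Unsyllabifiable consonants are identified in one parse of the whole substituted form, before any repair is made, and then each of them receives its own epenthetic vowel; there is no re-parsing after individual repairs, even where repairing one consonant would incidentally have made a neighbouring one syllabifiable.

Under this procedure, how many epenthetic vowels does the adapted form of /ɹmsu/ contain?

2

After substitution the input is /nmsu/.
The unsyllabifiable consonants are /n/, /m/; each receives one epenthetic vowel.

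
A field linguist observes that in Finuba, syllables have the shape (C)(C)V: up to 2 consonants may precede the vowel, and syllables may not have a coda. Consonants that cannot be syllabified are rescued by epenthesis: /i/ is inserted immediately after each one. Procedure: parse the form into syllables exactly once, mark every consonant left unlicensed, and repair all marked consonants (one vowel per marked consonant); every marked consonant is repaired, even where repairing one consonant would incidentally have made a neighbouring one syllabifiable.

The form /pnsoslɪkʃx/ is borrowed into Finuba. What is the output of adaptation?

pinsoslɪkiʃixi

Syllabifying with onset maximization leaves /p/, /k/, /ʃ/, /x/ stranded (no codas are permitted; onsets may contain at most 2 consonants).
Each unlicensed consonant becomes the onset of a new syllable: /p/ → /pi/, /k/ → /ki/, /ʃ/ → /ʃi/, /x/ → /xi/.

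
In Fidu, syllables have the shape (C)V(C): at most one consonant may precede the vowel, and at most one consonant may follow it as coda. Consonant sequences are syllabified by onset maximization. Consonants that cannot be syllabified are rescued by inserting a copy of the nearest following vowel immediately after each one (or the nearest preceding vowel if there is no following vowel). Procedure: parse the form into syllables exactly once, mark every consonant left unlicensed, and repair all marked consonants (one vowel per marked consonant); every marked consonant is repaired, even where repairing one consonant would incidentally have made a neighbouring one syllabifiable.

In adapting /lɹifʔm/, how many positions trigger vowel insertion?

The unsyllabifiable consonants are /l/, /ʔ/, /m/; each receives one epenthetic vowel.

3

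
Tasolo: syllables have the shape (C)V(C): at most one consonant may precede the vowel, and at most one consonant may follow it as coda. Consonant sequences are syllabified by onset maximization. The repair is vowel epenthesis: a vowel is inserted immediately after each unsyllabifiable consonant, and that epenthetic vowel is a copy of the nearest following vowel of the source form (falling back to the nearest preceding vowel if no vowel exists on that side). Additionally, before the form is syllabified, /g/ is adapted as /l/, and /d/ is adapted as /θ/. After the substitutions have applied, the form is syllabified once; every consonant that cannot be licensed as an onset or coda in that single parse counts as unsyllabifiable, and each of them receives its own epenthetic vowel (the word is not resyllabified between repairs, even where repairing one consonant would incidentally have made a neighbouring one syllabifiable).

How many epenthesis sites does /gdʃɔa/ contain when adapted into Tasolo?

After substitution the input is /lθʃɔa/.
The unsyllabifiable consonants are /l/, /θ/; each receives one epenthetic vowel.

2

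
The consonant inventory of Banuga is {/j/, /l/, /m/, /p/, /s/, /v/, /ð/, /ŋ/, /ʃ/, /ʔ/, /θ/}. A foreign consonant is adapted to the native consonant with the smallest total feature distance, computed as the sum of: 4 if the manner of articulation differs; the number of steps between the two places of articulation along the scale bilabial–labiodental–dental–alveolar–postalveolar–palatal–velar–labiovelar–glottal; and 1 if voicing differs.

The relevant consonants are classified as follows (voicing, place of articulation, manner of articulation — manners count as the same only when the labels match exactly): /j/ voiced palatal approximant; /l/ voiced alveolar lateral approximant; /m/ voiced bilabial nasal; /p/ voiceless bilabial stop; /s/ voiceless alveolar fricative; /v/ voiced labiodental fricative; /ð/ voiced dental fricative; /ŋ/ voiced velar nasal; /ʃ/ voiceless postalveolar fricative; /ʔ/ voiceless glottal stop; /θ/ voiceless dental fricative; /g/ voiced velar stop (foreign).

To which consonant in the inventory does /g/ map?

/ʔ/ is closest: same manner (stop), place distance 2 (velar→glottal), voicing differs (+1); total 3. Next closest is /ŋ/ at distance 4.

ʔ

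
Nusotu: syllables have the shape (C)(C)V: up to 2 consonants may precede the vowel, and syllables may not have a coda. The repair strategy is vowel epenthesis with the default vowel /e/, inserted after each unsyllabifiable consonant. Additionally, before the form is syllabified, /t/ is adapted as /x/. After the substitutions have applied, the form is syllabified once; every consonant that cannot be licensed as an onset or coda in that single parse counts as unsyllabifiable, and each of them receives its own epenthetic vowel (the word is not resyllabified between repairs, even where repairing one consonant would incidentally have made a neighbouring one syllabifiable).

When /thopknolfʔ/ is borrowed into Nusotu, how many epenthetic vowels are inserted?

4

After substitution the input is /xhopknolfʔ/.
The unsyllabifiable consonants are /p/, /l/, /f/, /ʔ/; each receives one epenthetic vowel.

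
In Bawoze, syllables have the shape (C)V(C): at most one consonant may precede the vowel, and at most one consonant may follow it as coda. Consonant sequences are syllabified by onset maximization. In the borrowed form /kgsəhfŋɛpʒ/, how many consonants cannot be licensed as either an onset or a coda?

Under (C)V(C), the unsyllabifiable consonants are /k/, /g/, /f/, /ʒ/ (at most one coda consonant is licensed; onsets are limited to one consonant).

4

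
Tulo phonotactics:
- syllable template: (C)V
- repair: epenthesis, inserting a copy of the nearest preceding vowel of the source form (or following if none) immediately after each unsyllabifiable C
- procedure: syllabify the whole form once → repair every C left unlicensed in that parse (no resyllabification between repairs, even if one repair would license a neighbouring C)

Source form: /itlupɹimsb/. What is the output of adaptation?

itilupuɹimisibi

Syllabifying with onset maximization leaves /t/, /p/, /m/, /s/, /b/ stranded (no codas are permitted; onsets are limited to one consonant).
Epenthesis after each stranded consonant: /t/ → /ti/, /p/ → /pu/, /m/ → /mi/, /s/ → /si/, /b/ → /bi/.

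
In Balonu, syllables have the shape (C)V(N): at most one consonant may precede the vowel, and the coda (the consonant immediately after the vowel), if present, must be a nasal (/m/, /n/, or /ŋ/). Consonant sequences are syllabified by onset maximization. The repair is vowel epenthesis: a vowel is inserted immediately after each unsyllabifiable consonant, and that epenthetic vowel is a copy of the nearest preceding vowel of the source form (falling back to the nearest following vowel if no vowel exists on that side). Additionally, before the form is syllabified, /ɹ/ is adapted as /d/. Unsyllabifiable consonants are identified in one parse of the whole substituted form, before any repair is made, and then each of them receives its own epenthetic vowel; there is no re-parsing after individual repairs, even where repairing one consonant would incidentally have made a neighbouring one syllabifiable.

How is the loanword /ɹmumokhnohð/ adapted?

dumumokohonohoðo

Substitution: /ɹ/ → /d/, giving /dmumokhnohð/.
Under (C)V(N), the unsyllabifiable consonants are /d/, /k/, /h/, /h/, /ð/ (only a nasal (/m/, /n/, or /ŋ/) is licensed in coda position; onsets are limited to one consonant).
Each unlicensed consonant becomes the onset of a new syllable: /d/ → /du/, /k/ → /ko/, /h/ → /ho/, /h/ → /ho/, /ð/ → /ðo/.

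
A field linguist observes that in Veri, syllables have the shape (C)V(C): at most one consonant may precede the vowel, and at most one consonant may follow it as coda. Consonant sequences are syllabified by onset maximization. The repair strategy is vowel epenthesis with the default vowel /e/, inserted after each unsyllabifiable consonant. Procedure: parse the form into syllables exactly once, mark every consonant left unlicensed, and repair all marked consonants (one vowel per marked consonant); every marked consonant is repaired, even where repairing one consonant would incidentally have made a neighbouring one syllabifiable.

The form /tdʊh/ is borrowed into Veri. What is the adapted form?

Under (C)V(C), the unsyllabifiable consonants are /t/ (at most one coda consonant is licensed; onsets are limited to one consonant).
Each unlicensed consonant becomes the onset of a new syllable: /t/ → /te/.

tedʊh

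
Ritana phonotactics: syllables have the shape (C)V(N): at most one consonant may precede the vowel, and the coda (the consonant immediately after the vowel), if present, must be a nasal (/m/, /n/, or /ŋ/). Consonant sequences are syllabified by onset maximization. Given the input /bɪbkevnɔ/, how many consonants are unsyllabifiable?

Under (C)V(N), the unsyllabifiable consonants are /b/, /v/ (only a nasal (/m/, /n/, or /ŋ/) is licensed in coda position; onsets are limited to one consonant).

2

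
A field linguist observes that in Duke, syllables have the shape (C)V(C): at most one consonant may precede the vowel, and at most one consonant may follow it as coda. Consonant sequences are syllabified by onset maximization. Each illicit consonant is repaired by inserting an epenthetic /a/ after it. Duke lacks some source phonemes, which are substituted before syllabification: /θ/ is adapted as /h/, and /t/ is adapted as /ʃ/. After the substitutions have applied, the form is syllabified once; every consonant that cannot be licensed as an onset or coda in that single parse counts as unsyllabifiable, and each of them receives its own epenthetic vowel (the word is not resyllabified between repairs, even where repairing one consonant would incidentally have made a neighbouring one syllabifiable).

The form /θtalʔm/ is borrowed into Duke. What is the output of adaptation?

Substitution: /θ/ → /h/, /t/ → /ʃ/, giving /hʃalʔm/.
Under (C)V(C), the unsyllabifiable consonants are /h/, /ʔ/, /m/ (at most one coda consonant is licensed; onsets are limited to one consonant).
Epenthesis after each stranded consonant: /h/ → /ha/, /ʔ/ → /ʔa/, /m/ → /ma/.

haʃalʔama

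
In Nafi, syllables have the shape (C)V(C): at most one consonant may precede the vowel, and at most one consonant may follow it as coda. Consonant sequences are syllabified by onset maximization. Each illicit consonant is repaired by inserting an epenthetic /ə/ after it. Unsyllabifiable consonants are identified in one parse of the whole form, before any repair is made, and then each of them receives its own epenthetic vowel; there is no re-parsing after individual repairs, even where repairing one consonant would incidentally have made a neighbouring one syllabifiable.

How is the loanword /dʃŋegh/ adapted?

Syllabifying with onset maximization leaves /d/, /ʃ/, /h/ stranded (at most one coda consonant is licensed; onsets are limited to one consonant).
Each unlicensed consonant becomes the onset of a new syllable: /d/ → /də/, /ʃ/ → /ʃə/, /h/ → /hə/.

dəʃəŋeghə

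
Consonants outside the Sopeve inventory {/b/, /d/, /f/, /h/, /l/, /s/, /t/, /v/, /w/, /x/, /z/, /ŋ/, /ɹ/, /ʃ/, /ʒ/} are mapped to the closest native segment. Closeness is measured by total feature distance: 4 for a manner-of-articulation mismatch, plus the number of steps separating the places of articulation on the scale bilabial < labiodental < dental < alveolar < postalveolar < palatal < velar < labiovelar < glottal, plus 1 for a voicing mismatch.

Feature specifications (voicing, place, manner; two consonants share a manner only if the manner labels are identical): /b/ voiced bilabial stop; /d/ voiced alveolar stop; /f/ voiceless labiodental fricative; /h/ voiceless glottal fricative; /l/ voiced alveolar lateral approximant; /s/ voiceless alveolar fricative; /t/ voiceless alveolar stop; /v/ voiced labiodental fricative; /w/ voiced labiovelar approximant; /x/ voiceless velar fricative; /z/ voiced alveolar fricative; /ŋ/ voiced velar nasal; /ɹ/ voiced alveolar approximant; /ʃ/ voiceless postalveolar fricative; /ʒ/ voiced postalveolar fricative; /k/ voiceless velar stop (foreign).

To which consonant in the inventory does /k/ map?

/t/ is closest: same manner (stop), place distance 3 (velar→alveolar), same voicing; total 3. Next closest is /d/ at distance 4.

t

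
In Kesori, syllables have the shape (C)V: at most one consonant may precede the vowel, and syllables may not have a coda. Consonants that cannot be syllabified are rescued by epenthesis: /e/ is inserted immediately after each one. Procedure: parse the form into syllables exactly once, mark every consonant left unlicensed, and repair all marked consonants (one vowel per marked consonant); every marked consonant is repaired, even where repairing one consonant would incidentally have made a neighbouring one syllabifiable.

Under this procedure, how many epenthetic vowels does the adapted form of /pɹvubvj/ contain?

5

The unsyllabifiable consonants are /p/, /ɹ/, /b/, /v/, /j/; each receives one epenthetic vowel.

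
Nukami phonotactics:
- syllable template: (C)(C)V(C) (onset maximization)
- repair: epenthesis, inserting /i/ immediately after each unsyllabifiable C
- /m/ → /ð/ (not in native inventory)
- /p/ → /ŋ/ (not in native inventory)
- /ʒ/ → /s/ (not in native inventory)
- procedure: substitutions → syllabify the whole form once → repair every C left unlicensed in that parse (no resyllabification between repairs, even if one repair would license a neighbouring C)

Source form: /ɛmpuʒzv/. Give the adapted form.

ɛðŋuszivi

Substitution: /m/ → /ð/, /p/ → /ŋ/, /ʒ/ → /s/, giving /ɛðŋuszv/.
Syllabifying with onset maximization leaves /z/, /v/ stranded (at most one coda consonant is licensed; onsets may contain at most 2 consonants).
Epenthesis after each stranded consonant: /z/ → /zi/, /v/ → /vi/.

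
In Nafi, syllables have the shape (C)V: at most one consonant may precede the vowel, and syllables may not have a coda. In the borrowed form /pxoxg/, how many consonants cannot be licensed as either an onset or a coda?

Under (C)V, the unsyllabifiable consonants are /p/, /x/, /g/ (no codas are permitted; onsets are limited to one consonant).

3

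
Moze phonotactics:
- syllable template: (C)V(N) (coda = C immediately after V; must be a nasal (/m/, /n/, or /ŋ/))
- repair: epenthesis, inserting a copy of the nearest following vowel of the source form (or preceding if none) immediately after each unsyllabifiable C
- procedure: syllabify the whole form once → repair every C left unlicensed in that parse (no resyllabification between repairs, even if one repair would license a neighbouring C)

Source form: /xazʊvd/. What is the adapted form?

xazʊvʊdʊ

Syllabifying with onset maximization leaves /v/, /d/ stranded (only a nasal (/m/, /n/, or /ŋ/) is licensed in coda position; onsets are limited to one consonant).
Inserting the epenthetic vowel yields /v/ → /vʊ/, /d/ → /dʊ/.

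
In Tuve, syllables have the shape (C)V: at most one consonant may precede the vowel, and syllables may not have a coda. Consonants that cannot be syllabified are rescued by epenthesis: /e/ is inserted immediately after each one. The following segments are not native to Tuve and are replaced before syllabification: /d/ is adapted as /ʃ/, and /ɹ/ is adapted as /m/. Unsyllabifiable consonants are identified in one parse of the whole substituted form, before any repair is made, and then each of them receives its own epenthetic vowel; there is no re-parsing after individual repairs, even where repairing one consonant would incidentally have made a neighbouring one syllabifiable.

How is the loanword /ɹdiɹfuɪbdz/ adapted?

Substitution: /ɹ/ → /m/, /d/ → /ʃ/, giving /mʃimfuɪbʃz/.
The consonants /m/, /m/, /b/, /ʃ/, /z/ cannot be parsed into a legal (C)V syllable (no codas are permitted; onsets are limited to one consonant).
Each unlicensed consonant becomes the onset of a new syllable: /m/ → /me/, /m/ → /me/, /b/ → /be/, /ʃ/ → /ʃe/, /z/ → /ze/.

meʃimefuɪbeʃeze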